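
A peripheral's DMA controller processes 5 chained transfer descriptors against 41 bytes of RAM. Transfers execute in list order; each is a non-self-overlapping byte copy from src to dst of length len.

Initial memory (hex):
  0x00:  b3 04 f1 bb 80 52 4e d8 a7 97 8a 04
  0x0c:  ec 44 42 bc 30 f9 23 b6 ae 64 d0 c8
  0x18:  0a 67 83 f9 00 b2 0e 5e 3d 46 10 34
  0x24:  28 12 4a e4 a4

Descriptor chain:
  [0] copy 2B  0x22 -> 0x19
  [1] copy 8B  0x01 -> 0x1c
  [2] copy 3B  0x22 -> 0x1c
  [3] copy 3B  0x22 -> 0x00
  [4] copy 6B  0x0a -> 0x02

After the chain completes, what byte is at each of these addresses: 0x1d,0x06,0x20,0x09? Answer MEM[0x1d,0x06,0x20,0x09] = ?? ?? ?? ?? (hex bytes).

MEM[0x1d,0x06,0x20,0x09] = a7 42 52 97

D0: mem[0x19..0x1a] <- [10 34]
D1: mem[0x1c..0x23] <- [04 f1 bb 80 52 4e d8 a7]
D2: mem[0x1c..0x1e] <- [d8 a7 28]
D3: mem[0x00..0x02] <- [d8 a7 28]
D4: mem[0x02..0x07] <- [8a 04 ec 44 42 bc]
query mem[0x1d]=0xa7, mem[0x06]=0x42, mem[0x20]=0x52, mem[0x09]=0x97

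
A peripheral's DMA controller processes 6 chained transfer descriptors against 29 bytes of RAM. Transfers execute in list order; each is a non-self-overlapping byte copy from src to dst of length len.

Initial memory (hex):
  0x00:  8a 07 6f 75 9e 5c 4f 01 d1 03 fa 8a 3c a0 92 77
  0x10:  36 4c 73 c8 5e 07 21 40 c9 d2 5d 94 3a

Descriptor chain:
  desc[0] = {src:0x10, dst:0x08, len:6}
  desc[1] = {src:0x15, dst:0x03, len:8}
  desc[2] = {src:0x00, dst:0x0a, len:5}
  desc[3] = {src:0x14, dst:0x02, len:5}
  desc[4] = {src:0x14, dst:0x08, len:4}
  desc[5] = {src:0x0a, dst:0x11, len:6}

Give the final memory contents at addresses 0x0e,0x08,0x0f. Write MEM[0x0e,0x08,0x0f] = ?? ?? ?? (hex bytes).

#0 dst[0x08+6] := {0x36,0x4c,0x73,0xc8,0x5e,0x07}
#1 dst[0x03+8] := {0x07,0x21,0x40,0xc9,0xd2,0x5d,0x94,0x3a}
#2 dst[0x0a+5] := {0x8a,0x07,0x6f,0x07,0x21}
#3 dst[0x02+5] := {0x5e,0x07,0x21,0x40,0xc9}
#4 dst[0x08+4] := {0x5e,0x07,0x21,0x40}
#5 dst[0x11+6] := {0x21,0x40,0x6f,0x07,0x21,0x77}
query mem[0x0e]=0x21, mem[0x08]=0x5e, mem[0x0f]=0x77

MEM[0x0e,0x08,0x0f] = 21 5e 77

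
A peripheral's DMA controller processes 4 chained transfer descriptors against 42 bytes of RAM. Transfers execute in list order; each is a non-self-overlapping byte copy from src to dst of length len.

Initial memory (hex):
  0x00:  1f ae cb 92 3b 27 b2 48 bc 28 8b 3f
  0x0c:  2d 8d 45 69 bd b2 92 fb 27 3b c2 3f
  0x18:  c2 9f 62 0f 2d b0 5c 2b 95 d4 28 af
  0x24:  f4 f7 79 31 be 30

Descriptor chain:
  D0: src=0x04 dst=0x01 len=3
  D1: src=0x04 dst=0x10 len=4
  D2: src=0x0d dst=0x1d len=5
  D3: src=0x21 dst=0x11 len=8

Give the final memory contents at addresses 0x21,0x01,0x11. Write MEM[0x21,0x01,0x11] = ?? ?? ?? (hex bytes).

#0 dst[0x01+3] := {0x3b,0x27,0xb2}
#1 dst[0x10+4] := {0x3b,0x27,0xb2,0x48}
#2 dst[0x1d+5] := {0x8d,0x45,0x69,0x3b,0x27}
#3 dst[0x11+8] := {0x27,0x28,0xaf,0xf4,0xf7,0x79,0x31,0xbe}
query mem[0x21]=0x27, mem[0x01]=0x3b, mem[0x11]=0x27

MEM[0x21,0x01,0x11] = 27 3b 27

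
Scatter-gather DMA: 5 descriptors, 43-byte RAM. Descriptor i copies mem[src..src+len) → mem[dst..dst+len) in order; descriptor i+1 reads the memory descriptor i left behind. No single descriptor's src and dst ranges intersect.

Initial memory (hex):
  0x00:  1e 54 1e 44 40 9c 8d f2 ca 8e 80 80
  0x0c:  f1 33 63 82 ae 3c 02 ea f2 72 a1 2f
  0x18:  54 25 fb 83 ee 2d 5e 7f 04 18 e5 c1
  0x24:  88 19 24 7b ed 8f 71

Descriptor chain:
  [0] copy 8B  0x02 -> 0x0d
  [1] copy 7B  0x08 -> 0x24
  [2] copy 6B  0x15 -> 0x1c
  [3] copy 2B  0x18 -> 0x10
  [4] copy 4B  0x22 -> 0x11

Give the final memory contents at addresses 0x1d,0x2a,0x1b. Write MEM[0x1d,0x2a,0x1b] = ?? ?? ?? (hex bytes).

[0] 0x02->0x0d len=8 : 1e 44 40 9c 8d f2 ca 8e
[1] 0x08->0x24 len=7 : ca 8e 80 80 f1 1e 44
[2] 0x15->0x1c len=6 : 72 a1 2f 54 25 fb
[3] 0x18->0x10 len=2 : 54 25
[4] 0x22->0x11 len=4 : e5 c1 ca 8e
query mem[0x1d]=0xa1, mem[0x2a]=0x44, mem[0x1b]=0x83

MEM[0x1d,0x2a,0x1b] = a1 44 83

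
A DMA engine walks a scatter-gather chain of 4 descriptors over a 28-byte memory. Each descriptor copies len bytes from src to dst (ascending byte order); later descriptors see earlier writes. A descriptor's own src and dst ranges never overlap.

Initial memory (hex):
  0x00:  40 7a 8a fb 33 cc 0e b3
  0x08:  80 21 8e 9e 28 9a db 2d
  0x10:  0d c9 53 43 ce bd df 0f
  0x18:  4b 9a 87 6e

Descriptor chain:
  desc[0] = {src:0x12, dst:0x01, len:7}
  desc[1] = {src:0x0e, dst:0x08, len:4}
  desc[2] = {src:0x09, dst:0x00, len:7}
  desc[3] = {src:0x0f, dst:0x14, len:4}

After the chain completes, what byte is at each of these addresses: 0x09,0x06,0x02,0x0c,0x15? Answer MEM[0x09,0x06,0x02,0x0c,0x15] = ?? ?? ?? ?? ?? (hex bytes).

MEM[0x09,0x06,0x02,0x0c,0x15] = 2d 2d c9 28 0d

D0: mem[0x01..0x07] <- [53 43 ce bd df 0f 4b]
D1: mem[0x08..0x0b] <- [db 2d 0d c9]
D2: mem[0x00..0x06] <- [2d 0d c9 28 9a db 2d]
D3: mem[0x14..0x17] <- [2d 0d c9 53]
query mem[0x09]=0x2d, mem[0x06]=0x2d, mem[0x02]=0xc9, mem[0x0c]=0x28, mem[0x15]=0x0d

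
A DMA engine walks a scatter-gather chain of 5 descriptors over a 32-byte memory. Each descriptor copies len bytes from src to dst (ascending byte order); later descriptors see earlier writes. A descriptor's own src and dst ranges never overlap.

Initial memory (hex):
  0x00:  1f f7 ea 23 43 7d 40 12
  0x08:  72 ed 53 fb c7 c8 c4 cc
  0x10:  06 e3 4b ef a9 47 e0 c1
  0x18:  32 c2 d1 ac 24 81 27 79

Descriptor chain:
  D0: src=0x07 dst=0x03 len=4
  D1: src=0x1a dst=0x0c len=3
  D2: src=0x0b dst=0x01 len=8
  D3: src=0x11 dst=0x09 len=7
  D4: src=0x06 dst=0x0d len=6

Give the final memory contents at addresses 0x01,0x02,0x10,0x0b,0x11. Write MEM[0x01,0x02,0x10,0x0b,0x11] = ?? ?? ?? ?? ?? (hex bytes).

MEM[0x01,0x02,0x10,0x0b,0x11] = fb d1 e3 ef 4b

[0] 0x07->0x03 len=4 : 12 72 ed 53
[1] 0x1a->0x0c len=3 : d1 ac 24
[2] 0x0b->0x01 len=8 : fb d1 ac 24 cc 06 e3 4b
[3] 0x11->0x09 len=7 : e3 4b ef a9 47 e0 c1
[4] 0x06->0x0d len=6 : 06 e3 4b e3 4b ef
query mem[0x01]=0xfb, mem[0x02]=0xd1, mem[0x10]=0xe3, mem[0x0b]=0xef, mem[0x11]=0x4b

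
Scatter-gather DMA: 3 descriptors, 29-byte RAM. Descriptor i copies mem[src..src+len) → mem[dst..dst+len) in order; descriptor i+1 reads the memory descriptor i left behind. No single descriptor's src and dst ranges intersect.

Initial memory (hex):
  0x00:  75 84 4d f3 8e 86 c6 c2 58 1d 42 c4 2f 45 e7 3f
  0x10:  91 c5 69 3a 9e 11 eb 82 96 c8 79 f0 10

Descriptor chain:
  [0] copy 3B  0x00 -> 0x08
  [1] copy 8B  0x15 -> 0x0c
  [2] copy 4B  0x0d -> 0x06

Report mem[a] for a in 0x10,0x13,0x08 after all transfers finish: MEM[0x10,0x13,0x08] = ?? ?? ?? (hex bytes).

MEM[0x10,0x13,0x08] = c8 10 96

[0] 0x00->0x08 len=3 : 75 84 4d
[1] 0x15->0x0c len=8 : 11 eb 82 96 c8 79 f0 10
[2] 0x0d->0x06 len=4 : eb 82 96 c8
query mem[0x10]=0xc8, mem[0x13]=0x10, mem[0x08]=0x96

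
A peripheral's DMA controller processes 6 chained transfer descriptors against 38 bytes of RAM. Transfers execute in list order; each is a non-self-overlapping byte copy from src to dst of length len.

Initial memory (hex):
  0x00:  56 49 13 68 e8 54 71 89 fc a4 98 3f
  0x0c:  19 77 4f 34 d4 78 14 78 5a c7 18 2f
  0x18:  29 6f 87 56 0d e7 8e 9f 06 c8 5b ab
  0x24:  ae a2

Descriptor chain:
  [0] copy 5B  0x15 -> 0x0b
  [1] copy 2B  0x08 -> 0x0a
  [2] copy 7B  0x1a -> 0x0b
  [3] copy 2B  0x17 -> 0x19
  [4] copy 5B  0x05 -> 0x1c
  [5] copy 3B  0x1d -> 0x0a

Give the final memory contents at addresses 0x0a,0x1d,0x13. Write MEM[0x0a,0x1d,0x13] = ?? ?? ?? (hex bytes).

#0 dst[0x0b+5] := {0xc7,0x18,0x2f,0x29,0x6f}
#1 dst[0x0a+2] := {0xfc,0xa4}
#2 dst[0x0b+7] := {0x87,0x56,0x0d,0xe7,0x8e,0x9f,0x06}
#3 dst[0x19+2] := {0x2f,0x29}
#4 dst[0x1c+5] := {0x54,0x71,0x89,0xfc,0xa4}
#5 dst[0x0a+3] := {0x71,0x89,0xfc}
query mem[0x0a]=0x71, mem[0x1d]=0x71, mem[0x13]=0x78

MEM[0x0a,0x1d,0x13] = 71 71 78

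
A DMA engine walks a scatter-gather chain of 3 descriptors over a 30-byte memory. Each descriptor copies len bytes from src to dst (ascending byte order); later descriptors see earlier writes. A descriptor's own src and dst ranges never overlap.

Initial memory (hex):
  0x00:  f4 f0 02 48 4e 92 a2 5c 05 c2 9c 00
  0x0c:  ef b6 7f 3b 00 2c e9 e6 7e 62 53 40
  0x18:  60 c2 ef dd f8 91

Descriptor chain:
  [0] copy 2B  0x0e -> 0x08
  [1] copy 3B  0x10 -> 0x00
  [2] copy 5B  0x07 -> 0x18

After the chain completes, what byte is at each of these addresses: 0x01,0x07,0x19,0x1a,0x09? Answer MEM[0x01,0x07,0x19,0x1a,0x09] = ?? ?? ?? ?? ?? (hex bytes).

#0 dst[0x08+2] := {0x7f,0x3b}
#1 dst[0x00+3] := {0x00,0x2c,0xe9}
#2 dst[0x18+5] := {0x5c,0x7f,0x3b,0x9c,0x00}
query mem[0x01]=0x2c, mem[0x07]=0x5c, mem[0x19]=0x7f, mem[0x1a]=0x3b, mem[0x09]=0x3b

MEM[0x01,0x07,0x19,0x1a,0x09] = 2c 5c 7f 3b 3b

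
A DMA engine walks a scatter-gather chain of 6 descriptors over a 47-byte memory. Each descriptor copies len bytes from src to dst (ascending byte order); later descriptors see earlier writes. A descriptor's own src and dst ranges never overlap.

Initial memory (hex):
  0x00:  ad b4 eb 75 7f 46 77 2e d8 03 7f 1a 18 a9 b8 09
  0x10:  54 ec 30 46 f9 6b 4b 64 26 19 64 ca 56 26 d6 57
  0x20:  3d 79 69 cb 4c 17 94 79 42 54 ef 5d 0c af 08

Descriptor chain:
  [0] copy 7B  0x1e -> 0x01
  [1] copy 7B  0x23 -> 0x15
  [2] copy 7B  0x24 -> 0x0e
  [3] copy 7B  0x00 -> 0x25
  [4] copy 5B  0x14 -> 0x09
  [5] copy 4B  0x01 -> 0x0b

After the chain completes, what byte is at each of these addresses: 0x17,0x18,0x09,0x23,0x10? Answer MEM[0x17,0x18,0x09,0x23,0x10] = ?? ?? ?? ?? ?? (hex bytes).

MEM[0x17,0x18,0x09,0x23,0x10] = 17 94 ef cb 94

#0 dst[0x01+7] := {0xd6,0x57,0x3d,0x79,0x69,0xcb,0x4c}
#1 dst[0x15+7] := {0xcb,0x4c,0x17,0x94,0x79,0x42,0x54}
#2 dst[0x0e+7] := {0x4c,0x17,0x94,0x79,0x42,0x54,0xef}
#3 dst[0x25+7] := {0xad,0xd6,0x57,0x3d,0x79,0x69,0xcb}
#4 dst[0x09+5] := {0xef,0xcb,0x4c,0x17,0x94}
#5 dst[0x0b+4] := {0xd6,0x57,0x3d,0x79}
query mem[0x17]=0x17, mem[0x18]=0x94, mem[0x09]=0xef, mem[0x23]=0xcb, mem[0x10]=0x94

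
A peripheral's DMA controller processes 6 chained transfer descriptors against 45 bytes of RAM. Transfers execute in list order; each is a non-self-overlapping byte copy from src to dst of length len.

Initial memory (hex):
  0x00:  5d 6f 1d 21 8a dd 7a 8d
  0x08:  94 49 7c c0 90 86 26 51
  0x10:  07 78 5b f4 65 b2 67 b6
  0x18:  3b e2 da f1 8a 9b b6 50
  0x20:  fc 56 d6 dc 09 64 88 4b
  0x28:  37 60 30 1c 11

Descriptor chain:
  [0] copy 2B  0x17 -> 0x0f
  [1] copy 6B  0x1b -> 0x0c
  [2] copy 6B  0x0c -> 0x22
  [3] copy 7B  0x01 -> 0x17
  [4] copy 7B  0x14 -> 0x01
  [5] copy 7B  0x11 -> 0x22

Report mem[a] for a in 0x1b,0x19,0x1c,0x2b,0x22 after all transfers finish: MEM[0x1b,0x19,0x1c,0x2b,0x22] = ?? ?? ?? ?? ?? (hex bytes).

MEM[0x1b,0x19,0x1c,0x2b,0x22] = dd 21 7a 1c fc

[0] 0x17->0x0f len=2 : b6 3b
[1] 0x1b->0x0c len=6 : f1 8a 9b b6 50 fc
[2] 0x0c->0x22 len=6 : f1 8a 9b b6 50 fc
[3] 0x01->0x17 len=7 : 6f 1d 21 8a dd 7a 8d
[4] 0x14->0x01 len=7 : 65 b2 67 6f 1d 21 8a
[5] 0x11->0x22 len=7 : fc 5b f4 65 b2 67 6f
query mem[0x1b]=0xdd, mem[0x19]=0x21, mem[0x1c]=0x7a, mem[0x2b]=0x1c, mem[0x22]=0xfc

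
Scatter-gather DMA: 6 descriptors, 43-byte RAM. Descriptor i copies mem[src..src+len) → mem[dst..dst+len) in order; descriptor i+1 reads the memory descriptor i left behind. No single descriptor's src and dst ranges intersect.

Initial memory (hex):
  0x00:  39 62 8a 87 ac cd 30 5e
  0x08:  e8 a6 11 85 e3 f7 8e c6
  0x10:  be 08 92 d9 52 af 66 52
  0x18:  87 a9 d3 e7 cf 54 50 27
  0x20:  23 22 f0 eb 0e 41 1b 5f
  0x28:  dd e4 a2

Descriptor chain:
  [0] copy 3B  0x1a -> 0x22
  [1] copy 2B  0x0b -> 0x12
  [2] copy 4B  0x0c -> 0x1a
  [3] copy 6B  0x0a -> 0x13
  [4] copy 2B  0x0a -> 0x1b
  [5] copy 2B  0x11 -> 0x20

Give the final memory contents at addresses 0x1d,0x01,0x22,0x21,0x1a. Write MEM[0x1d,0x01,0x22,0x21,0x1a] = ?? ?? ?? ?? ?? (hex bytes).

MEM[0x1d,0x01,0x22,0x21,0x1a] = c6 62 d3 85 e3

D0: mem[0x22..0x24] <- [d3 e7 cf]
D1: mem[0x12..0x13] <- [85 e3]
D2: mem[0x1a..0x1d] <- [e3 f7 8e c6]
D3: mem[0x13..0x18] <- [11 85 e3 f7 8e c6]
D4: mem[0x1b..0x1c] <- [11 85]
D5: mem[0x20..0x21] <- [08 85]
query mem[0x1d]=0xc6, mem[0x01]=0x62, mem[0x22]=0xd3, mem[0x21]=0x85, mem[0x1a]=0xe3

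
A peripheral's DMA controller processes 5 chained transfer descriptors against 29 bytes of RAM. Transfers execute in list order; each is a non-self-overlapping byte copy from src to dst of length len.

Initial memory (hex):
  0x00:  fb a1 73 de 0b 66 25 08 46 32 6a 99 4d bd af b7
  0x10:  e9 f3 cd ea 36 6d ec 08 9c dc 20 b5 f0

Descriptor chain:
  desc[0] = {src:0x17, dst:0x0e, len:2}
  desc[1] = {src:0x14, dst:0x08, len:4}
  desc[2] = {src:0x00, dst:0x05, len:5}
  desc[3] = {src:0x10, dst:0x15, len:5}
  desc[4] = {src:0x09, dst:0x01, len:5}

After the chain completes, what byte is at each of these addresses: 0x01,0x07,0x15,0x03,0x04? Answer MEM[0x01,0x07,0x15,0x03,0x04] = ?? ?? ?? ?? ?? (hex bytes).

MEM[0x01,0x07,0x15,0x03,0x04] = 0b 73 e9 08 4d

  after D0: wrote 2B at 0x0e = 089c
  after D1: wrote 4B at 0x08 = 366dec08
  after D2: wrote 5B at 0x05 = fba173de0b
  after D3: wrote 5B at 0x15 = e9f3cdea36
  after D4: wrote 5B at 0x01 = 0bec084dbd
query mem[0x01]=0x0b, mem[0x07]=0x73, mem[0x15]=0xe9, mem[0x03]=0x08, mem[0x04]=0x4d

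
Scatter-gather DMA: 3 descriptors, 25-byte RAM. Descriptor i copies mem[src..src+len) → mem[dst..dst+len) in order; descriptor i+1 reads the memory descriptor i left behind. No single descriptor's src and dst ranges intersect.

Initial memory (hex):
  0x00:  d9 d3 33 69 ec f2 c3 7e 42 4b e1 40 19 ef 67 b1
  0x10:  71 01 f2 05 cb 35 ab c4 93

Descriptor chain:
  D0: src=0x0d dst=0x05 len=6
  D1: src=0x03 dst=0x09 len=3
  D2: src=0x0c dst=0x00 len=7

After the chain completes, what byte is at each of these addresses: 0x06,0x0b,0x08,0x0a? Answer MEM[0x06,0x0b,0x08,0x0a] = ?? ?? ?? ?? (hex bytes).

MEM[0x06,0x0b,0x08,0x0a] = f2 ef 71 ec

  after D0: wrote 6B at 0x05 = ef67b17101f2
  after D1: wrote 3B at 0x09 = 69ecef
  after D2: wrote 7B at 0x00 = 19ef67b17101f2
query mem[0x06]=0xf2, mem[0x0b]=0xef, mem[0x08]=0x71, mem[0x0a]=0xec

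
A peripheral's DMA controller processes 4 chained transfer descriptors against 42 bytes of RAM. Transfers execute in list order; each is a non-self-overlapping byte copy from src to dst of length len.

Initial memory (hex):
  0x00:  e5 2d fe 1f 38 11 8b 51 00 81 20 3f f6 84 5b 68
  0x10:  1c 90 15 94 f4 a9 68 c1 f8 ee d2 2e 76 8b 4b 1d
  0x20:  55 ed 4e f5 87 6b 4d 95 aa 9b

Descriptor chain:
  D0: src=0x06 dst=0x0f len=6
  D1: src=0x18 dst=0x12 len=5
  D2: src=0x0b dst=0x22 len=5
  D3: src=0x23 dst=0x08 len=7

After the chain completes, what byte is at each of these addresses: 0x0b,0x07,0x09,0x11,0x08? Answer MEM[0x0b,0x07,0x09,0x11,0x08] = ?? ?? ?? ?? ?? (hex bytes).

MEM[0x0b,0x07,0x09,0x11,0x08] = 8b 51 84 00 f6

#0 dst[0x0f+6] := {0x8b,0x51,0x00,0x81,0x20,0x3f}
#1 dst[0x12+5] := {0xf8,0xee,0xd2,0x2e,0x76}
#2 dst[0x22+5] := {0x3f,0xf6,0x84,0x5b,0x8b}
#3 dst[0x08+7] := {0xf6,0x84,0x5b,0x8b,0x95,0xaa,0x9b}
query mem[0x0b]=0x8b, mem[0x07]=0x51, mem[0x09]=0x84, mem[0x11]=0x00, mem[0x08]=0xf6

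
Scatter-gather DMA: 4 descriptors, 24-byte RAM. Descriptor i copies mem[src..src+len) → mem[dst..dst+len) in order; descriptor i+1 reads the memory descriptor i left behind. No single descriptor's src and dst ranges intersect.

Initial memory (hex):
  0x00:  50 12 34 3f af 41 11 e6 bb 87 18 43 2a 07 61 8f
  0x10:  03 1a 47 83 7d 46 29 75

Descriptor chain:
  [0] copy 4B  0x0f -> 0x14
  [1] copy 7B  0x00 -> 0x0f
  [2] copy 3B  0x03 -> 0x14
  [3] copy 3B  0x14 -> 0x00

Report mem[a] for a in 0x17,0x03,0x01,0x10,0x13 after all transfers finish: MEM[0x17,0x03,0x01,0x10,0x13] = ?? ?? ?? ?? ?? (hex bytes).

D0: mem[0x14..0x17] <- [8f 03 1a 47]
D1: mem[0x0f..0x15] <- [50 12 34 3f af 41 11]
D2: mem[0x14..0x16] <- [3f af 41]
D3: mem[0x00..0x02] <- [3f af 41]
query mem[0x17]=0x47, mem[0x03]=0x3f, mem[0x01]=0xaf, mem[0x10]=0x12, mem[0x13]=0xaf

MEM[0x17,0x03,0x01,0x10,0x13] = 47 3f af 12 af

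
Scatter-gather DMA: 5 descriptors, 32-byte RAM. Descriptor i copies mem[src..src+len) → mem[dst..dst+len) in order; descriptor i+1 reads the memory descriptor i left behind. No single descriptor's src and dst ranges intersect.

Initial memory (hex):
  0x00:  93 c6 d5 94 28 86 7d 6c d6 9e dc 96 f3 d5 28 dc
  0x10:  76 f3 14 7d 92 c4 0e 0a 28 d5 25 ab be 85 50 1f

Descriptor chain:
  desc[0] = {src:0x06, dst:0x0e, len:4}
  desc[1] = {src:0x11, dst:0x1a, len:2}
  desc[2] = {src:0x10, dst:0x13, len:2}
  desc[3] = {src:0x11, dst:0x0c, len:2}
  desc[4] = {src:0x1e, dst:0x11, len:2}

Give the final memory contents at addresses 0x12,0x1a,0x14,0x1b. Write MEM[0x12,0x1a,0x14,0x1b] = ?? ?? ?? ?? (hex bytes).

D0: mem[0x0e..0x11] <- [7d 6c d6 9e]
D1: mem[0x1a..0x1b] <- [9e 14]
D2: mem[0x13..0x14] <- [d6 9e]
D3: mem[0x0c..0x0d] <- [9e 14]
D4: mem[0x11..0x12] <- [50 1f]
query mem[0x12]=0x1f, mem[0x1a]=0x9e, mem[0x14]=0x9e, mem[0x1b]=0x14

MEM[0x12,0x1a,0x14,0x1b] = 1f 9e 9e 14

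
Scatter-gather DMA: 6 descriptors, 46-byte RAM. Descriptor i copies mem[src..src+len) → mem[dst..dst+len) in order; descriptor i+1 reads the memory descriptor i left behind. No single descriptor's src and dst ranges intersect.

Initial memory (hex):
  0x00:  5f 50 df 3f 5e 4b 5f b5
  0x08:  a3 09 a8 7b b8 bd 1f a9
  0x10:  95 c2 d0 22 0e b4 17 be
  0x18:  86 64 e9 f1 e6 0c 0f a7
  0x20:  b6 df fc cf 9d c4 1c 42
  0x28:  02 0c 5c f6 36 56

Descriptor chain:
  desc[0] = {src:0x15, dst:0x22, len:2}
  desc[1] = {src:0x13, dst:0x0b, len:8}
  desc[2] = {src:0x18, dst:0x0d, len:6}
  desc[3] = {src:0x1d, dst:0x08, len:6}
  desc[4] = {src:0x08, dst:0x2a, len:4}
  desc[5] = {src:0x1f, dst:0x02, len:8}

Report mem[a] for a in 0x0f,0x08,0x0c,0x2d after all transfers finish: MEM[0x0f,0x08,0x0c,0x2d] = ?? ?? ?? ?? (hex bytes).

D0: mem[0x22..0x23] <- [b4 17]
D1: mem[0x0b..0x12] <- [22 0e b4 17 be 86 64 e9]
D2: mem[0x0d..0x12] <- [86 64 e9 f1 e6 0c]
D3: mem[0x08..0x0d] <- [0c 0f a7 b6 df b4]
D4: mem[0x2a..0x2d] <- [0c 0f a7 b6]
D5: mem[0x02..0x09] <- [a7 b6 df b4 17 9d c4 1c]
query mem[0x0f]=0xe9, mem[0x08]=0xc4, mem[0x0c]=0xdf, mem[0x2d]=0xb6

MEM[0x0f,0x08,0x0c,0x2d] = e9 c4 df b6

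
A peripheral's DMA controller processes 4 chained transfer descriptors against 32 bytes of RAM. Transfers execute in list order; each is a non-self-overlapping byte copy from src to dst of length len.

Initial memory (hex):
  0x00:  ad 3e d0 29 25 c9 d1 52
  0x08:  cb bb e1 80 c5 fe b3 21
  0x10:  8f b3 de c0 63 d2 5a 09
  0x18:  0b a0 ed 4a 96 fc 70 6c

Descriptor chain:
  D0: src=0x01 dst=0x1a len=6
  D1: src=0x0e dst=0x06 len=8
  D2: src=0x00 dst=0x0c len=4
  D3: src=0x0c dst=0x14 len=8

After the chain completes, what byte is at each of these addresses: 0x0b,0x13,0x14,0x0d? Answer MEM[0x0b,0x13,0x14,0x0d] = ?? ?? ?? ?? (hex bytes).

MEM[0x0b,0x13,0x14,0x0d] = c0 c0 ad 3e

D0: mem[0x1a..0x1f] <- [3e d0 29 25 c9 d1]
D1: mem[0x06..0x0d] <- [b3 21 8f b3 de c0 63 d2]
D2: mem[0x0c..0x0f] <- [ad 3e d0 29]
D3: mem[0x14..0x1b] <- [ad 3e d0 29 8f b3 de c0]
query mem[0x0b]=0xc0, mem[0x13]=0xc0, mem[0x14]=0xad, mem[0x0d]=0x3e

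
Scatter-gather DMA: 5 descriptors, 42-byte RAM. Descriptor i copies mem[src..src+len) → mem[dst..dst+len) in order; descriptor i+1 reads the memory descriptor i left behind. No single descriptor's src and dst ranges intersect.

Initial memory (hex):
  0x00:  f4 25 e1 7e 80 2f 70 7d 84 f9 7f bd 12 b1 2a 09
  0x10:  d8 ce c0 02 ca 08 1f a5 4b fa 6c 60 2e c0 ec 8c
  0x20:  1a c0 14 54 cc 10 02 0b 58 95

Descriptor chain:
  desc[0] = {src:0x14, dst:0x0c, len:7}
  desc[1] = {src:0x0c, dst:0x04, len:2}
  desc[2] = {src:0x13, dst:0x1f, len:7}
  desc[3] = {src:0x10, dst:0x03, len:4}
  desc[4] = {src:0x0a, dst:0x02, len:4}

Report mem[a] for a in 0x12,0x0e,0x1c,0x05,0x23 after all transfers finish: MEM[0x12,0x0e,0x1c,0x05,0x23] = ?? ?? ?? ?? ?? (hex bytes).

D0: mem[0x0c..0x12] <- [ca 08 1f a5 4b fa 6c]
D1: mem[0x04..0x05] <- [ca 08]
D2: mem[0x1f..0x25] <- [02 ca 08 1f a5 4b fa]
D3: mem[0x03..0x06] <- [4b fa 6c 02]
D4: mem[0x02..0x05] <- [7f bd ca 08]
query mem[0x12]=0x6c, mem[0x0e]=0x1f, mem[0x1c]=0x2e, mem[0x05]=0x08, mem[0x23]=0xa5

MEM[0x12,0x0e,0x1c,0x05,0x23] = 6c 1f 2e 08 a5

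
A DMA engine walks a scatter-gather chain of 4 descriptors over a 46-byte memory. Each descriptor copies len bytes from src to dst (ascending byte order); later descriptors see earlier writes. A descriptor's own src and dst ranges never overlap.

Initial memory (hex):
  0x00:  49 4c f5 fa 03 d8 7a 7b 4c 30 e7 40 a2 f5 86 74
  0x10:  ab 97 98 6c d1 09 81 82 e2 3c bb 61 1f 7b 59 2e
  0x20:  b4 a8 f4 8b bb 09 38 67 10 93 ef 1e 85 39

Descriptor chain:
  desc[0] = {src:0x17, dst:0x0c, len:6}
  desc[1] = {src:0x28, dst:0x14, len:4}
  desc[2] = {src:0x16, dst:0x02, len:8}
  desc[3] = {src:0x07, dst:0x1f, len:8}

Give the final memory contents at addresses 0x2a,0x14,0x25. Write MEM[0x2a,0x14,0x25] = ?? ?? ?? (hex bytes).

D0: mem[0x0c..0x11] <- [82 e2 3c bb 61 1f]
D1: mem[0x14..0x17] <- [10 93 ef 1e]
D2: mem[0x02..0x09] <- [ef 1e e2 3c bb 61 1f 7b]
D3: mem[0x1f..0x26] <- [61 1f 7b e7 40 82 e2 3c]
query mem[0x2a]=0xef, mem[0x14]=0x10, mem[0x25]=0xe2

MEM[0x2a,0x14,0x25] = ef 10 e2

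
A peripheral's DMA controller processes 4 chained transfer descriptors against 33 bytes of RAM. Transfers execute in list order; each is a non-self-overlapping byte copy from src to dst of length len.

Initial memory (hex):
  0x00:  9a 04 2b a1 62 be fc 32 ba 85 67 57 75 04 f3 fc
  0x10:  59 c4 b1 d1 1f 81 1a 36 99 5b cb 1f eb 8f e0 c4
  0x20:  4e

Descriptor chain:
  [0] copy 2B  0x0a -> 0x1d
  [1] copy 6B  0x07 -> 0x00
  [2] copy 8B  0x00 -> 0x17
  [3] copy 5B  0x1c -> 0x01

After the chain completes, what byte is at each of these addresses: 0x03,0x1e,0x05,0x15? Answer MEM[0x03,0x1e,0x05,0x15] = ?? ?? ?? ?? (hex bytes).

#0 dst[0x1d+2] := {0x67,0x57}
#1 dst[0x00+6] := {0x32,0xba,0x85,0x67,0x57,0x75}
#2 dst[0x17+8] := {0x32,0xba,0x85,0x67,0x57,0x75,0xfc,0x32}
#3 dst[0x01+5] := {0x75,0xfc,0x32,0xc4,0x4e}
query mem[0x03]=0x32, mem[0x1e]=0x32, mem[0x05]=0x4e, mem[0x15]=0x81

MEM[0x03,0x1e,0x05,0x15] = 32 32 4e 81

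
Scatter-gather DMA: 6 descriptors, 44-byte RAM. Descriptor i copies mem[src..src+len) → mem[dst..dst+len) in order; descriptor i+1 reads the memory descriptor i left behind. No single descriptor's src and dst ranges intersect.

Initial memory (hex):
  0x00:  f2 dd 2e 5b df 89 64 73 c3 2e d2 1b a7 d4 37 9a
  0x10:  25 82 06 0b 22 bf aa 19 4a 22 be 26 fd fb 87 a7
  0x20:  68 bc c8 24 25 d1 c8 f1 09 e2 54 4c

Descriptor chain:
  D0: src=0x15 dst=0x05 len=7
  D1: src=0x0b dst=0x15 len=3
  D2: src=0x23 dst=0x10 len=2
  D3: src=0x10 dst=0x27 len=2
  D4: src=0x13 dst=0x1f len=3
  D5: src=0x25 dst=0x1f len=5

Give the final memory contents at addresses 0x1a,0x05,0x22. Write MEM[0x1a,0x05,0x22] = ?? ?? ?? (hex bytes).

MEM[0x1a,0x05,0x22] = be bf 25

D0: mem[0x05..0x0b] <- [bf aa 19 4a 22 be 26]
D1: mem[0x15..0x17] <- [26 a7 d4]
D2: mem[0x10..0x11] <- [24 25]
D3: mem[0x27..0x28] <- [24 25]
D4: mem[0x1f..0x21] <- [0b 22 26]
D5: mem[0x1f..0x23] <- [d1 c8 24 25 e2]
query mem[0x1a]=0xbe, mem[0x05]=0xbf, mem[0x22]=0x25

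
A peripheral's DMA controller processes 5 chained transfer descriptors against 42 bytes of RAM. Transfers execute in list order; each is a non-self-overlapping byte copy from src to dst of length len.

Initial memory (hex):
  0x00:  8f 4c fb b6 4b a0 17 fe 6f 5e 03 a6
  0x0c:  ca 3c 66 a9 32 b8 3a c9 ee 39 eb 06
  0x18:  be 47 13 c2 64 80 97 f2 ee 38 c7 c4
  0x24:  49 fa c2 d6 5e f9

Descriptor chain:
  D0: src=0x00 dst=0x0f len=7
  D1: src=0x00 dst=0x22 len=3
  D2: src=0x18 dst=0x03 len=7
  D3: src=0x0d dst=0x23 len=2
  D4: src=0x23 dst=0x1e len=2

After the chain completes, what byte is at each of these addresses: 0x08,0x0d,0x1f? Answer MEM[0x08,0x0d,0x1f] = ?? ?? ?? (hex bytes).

MEM[0x08,0x0d,0x1f] = 80 3c 66

D0: mem[0x0f..0x15] <- [8f 4c fb b6 4b a0 17]
D1: mem[0x22..0x24] <- [8f 4c fb]
D2: mem[0x03..0x09] <- [be 47 13 c2 64 80 97]
D3: mem[0x23..0x24] <- [3c 66]
D4: mem[0x1e..0x1f] <- [3c 66]
query mem[0x08]=0x80, mem[0x0d]=0x3c, mem[0x1f]=0x66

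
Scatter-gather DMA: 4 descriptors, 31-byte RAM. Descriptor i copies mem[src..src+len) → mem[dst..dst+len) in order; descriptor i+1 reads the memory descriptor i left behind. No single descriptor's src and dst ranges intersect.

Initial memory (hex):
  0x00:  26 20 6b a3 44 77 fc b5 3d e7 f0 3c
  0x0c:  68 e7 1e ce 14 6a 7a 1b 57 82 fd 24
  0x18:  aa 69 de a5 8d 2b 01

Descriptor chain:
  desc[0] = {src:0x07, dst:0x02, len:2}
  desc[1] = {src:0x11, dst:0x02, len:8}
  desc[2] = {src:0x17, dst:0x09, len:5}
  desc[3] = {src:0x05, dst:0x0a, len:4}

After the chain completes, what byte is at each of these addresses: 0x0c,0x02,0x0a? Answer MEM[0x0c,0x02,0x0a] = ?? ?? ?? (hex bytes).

D0: mem[0x02..0x03] <- [b5 3d]
D1: mem[0x02..0x09] <- [6a 7a 1b 57 82 fd 24 aa]
D2: mem[0x09..0x0d] <- [24 aa 69 de a5]
D3: mem[0x0a..0x0d] <- [57 82 fd 24]
query mem[0x0c]=0xfd, mem[0x02]=0x6a, mem[0x0a]=0x57

MEM[0x0c,0x02,0x0a] = fd 6a 57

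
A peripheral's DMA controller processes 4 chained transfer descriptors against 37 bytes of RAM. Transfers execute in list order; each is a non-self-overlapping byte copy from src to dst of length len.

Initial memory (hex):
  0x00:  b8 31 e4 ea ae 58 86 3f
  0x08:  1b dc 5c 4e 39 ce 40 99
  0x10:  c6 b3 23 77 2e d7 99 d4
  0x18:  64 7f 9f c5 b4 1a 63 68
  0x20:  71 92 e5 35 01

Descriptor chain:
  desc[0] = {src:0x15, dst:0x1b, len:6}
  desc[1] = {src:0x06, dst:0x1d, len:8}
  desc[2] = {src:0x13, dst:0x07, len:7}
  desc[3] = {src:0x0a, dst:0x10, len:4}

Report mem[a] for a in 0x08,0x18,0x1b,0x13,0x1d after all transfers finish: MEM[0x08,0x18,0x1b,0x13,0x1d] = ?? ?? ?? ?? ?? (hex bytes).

[0] 0x15->0x1b len=6 : d7 99 d4 64 7f 9f
[1] 0x06->0x1d len=8 : 86 3f 1b dc 5c 4e 39 ce
[2] 0x13->0x07 len=7 : 77 2e d7 99 d4 64 7f
[3] 0x0a->0x10 len=4 : 99 d4 64 7f
query mem[0x08]=0x2e, mem[0x18]=0x64, mem[0x1b]=0xd7, mem[0x13]=0x7f, mem[0x1d]=0x86

MEM[0x08,0x18,0x1b,0x13,0x1d] = 2e 64 d7 7f 86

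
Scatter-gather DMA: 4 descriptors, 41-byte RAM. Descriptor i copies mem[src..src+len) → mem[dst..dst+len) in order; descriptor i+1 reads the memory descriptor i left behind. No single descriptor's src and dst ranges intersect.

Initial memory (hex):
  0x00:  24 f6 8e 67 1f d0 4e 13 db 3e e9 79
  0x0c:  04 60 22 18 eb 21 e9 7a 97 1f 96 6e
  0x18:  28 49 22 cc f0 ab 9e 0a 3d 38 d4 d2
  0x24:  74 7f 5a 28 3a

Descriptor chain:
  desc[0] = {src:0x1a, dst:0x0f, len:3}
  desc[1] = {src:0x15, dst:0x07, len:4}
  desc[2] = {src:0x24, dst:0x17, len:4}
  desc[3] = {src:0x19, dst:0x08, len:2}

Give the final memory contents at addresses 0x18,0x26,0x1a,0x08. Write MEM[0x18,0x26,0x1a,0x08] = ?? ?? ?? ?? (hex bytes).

#0 dst[0x0f+3] := {0x22,0xcc,0xf0}
#1 dst[0x07+4] := {0x1f,0x96,0x6e,0x28}
#2 dst[0x17+4] := {0x74,0x7f,0x5a,0x28}
#3 dst[0x08+2] := {0x5a,0x28}
query mem[0x18]=0x7f, mem[0x26]=0x5a, mem[0x1a]=0x28, mem[0x08]=0x5a

MEM[0x18,0x26,0x1a,0x08] = 7f 5a 28 5a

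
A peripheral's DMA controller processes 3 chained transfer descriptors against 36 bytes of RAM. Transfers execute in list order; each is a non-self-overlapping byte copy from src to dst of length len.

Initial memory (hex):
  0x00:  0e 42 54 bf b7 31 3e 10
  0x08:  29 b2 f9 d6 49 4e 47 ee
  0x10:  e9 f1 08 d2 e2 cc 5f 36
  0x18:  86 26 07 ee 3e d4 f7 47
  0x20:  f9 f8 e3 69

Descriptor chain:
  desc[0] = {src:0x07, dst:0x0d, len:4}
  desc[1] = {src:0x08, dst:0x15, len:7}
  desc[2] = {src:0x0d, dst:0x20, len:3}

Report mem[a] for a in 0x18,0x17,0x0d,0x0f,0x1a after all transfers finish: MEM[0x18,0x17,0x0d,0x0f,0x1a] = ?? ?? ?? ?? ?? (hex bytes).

  after D0: wrote 4B at 0x0d = 1029b2f9
  after D1: wrote 7B at 0x15 = 29b2f9d6491029
  after D2: wrote 3B at 0x20 = 1029b2
query mem[0x18]=0xd6, mem[0x17]=0xf9, mem[0x0d]=0x10, mem[0x0f]=0xb2, mem[0x1a]=0x10

MEM[0x18,0x17,0x0d,0x0f,0x1a] = d6 f9 10 b2 10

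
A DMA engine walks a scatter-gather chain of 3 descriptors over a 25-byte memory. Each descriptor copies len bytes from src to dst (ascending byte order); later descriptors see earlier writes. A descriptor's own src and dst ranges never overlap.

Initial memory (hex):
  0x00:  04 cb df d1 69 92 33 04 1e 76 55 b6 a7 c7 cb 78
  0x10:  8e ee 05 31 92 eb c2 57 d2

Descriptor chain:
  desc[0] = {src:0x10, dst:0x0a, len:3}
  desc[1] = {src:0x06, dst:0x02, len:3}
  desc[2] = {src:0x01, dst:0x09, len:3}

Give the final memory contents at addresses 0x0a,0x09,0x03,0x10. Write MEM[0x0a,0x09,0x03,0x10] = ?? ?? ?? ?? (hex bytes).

MEM[0x0a,0x09,0x03,0x10] = 33 cb 04 8e

  after D0: wrote 3B at 0x0a = 8eee05
  after D1: wrote 3B at 0x02 = 33041e
  after D2: wrote 3B at 0x09 = cb3304
query mem[0x0a]=0x33, mem[0x09]=0xcb, mem[0x03]=0x04, mem[0x10]=0x8e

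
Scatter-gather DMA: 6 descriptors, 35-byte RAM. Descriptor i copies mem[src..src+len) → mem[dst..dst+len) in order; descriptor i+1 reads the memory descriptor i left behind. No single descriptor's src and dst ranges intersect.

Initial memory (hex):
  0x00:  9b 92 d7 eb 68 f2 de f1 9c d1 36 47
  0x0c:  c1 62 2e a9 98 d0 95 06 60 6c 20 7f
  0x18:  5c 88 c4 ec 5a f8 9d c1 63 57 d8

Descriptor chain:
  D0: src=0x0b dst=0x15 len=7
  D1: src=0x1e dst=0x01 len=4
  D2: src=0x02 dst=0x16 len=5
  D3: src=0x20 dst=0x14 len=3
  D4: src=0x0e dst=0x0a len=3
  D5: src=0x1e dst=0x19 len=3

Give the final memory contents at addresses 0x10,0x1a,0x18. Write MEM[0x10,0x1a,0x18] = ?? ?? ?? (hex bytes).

MEM[0x10,0x1a,0x18] = 98 c1 57

  after D0: wrote 7B at 0x15 = 47c1622ea998d0
  after D1: wrote 4B at 0x01 = 9dc16357
  after D2: wrote 5B at 0x16 = c16357f2de
  after D3: wrote 3B at 0x14 = 6357d8
  after D4: wrote 3B at 0x0a = 2ea998
  after D5: wrote 3B at 0x19 = 9dc163
query mem[0x10]=0x98, mem[0x1a]=0xc1, mem[0x18]=0x57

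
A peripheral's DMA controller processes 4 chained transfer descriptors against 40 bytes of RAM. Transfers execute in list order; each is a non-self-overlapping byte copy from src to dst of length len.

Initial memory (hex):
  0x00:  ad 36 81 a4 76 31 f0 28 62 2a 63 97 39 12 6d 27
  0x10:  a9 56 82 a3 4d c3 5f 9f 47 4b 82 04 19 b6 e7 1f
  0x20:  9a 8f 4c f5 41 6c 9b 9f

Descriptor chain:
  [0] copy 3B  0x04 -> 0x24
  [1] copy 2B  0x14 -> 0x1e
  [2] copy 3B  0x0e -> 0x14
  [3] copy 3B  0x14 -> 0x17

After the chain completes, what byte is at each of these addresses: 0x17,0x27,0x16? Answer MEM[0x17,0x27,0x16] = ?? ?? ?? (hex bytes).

  after D0: wrote 3B at 0x24 = 7631f0
  after D1: wrote 2B at 0x1e = 4dc3
  after D2: wrote 3B at 0x14 = 6d27a9
  after D3: wrote 3B at 0x17 = 6d27a9
query mem[0x17]=0x6d, mem[0x27]=0x9f, mem[0x16]=0xa9

MEM[0x17,0x27,0x16] = 6d 9f a9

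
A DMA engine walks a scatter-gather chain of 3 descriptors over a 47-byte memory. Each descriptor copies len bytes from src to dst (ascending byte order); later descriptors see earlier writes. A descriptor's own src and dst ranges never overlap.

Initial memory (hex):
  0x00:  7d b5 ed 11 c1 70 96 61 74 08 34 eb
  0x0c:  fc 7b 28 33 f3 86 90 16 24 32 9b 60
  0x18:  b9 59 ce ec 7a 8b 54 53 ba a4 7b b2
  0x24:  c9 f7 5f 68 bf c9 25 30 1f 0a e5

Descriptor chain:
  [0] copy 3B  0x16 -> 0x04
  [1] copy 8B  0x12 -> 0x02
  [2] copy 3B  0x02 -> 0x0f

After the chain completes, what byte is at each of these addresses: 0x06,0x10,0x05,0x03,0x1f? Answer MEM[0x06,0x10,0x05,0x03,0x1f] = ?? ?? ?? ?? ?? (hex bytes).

MEM[0x06,0x10,0x05,0x03,0x1f] = 9b 16 32 16 53

D0: mem[0x04..0x06] <- [9b 60 b9]
D1: mem[0x02..0x09] <- [90 16 24 32 9b 60 b9 59]
D2: mem[0x0f..0x11] <- [90 16 24]
query mem[0x06]=0x9b, mem[0x10]=0x16, mem[0x05]=0x32, mem[0x03]=0x16, mem[0x1f]=0x53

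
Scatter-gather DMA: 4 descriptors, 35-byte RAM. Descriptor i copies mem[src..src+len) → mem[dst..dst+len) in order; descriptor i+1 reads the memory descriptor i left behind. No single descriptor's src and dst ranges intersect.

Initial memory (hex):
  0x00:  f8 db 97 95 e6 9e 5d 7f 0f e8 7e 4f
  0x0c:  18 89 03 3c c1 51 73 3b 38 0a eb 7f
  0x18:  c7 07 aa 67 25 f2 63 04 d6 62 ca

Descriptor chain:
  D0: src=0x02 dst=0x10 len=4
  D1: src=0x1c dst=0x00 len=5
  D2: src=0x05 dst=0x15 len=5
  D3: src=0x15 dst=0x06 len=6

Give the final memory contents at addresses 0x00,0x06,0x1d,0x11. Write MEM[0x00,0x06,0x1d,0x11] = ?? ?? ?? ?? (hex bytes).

MEM[0x00,0x06,0x1d,0x11] = 25 9e f2 95

D0: mem[0x10..0x13] <- [97 95 e6 9e]
D1: mem[0x00..0x04] <- [25 f2 63 04 d6]
D2: mem[0x15..0x19] <- [9e 5d 7f 0f e8]
D3: mem[0x06..0x0b] <- [9e 5d 7f 0f e8 aa]
query mem[0x00]=0x25, mem[0x06]=0x9e, mem[0x1d]=0xf2, mem[0x11]=0x95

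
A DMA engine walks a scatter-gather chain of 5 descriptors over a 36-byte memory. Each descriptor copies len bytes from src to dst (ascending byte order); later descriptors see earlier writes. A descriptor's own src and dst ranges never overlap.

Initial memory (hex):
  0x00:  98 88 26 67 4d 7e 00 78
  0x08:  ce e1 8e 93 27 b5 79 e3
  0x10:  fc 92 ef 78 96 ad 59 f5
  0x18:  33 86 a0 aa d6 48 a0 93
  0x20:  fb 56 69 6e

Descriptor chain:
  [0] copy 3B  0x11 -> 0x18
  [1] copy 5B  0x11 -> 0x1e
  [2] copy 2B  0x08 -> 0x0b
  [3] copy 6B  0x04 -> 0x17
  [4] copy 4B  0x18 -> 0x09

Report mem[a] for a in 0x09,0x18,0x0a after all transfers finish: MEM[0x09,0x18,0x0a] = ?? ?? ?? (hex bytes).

MEM[0x09,0x18,0x0a] = 7e 7e 00

  after D0: wrote 3B at 0x18 = 92ef78
  after D1: wrote 5B at 0x1e = 92ef7896ad
  after D2: wrote 2B at 0x0b = cee1
  after D3: wrote 6B at 0x17 = 4d7e0078cee1
  after D4: wrote 4B at 0x09 = 7e0078ce
query mem[0x09]=0x7e, mem[0x18]=0x7e, mem[0x0a]=0x00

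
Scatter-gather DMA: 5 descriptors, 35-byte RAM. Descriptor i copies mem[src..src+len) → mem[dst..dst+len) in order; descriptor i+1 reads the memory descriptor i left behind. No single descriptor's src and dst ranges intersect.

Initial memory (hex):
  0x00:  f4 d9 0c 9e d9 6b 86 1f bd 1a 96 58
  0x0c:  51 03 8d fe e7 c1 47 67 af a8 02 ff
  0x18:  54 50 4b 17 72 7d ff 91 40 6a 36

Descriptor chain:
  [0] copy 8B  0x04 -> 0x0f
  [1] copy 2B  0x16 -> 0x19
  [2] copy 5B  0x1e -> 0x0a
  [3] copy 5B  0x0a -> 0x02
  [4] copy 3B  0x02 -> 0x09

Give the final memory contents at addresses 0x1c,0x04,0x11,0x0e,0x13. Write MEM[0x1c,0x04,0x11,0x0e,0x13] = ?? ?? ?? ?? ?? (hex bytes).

MEM[0x1c,0x04,0x11,0x0e,0x13] = 72 40 86 36 bd

[0] 0x04->0x0f len=8 : d9 6b 86 1f bd 1a 96 58
[1] 0x16->0x19 len=2 : 58 ff
[2] 0x1e->0x0a len=5 : ff 91 40 6a 36
[3] 0x0a->0x02 len=5 : ff 91 40 6a 36
[4] 0x02->0x09 len=3 : ff 91 40
query mem[0x1c]=0x72, mem[0x04]=0x40, mem[0x11]=0x86, mem[0x0e]=0x36, mem[0x13]=0xbd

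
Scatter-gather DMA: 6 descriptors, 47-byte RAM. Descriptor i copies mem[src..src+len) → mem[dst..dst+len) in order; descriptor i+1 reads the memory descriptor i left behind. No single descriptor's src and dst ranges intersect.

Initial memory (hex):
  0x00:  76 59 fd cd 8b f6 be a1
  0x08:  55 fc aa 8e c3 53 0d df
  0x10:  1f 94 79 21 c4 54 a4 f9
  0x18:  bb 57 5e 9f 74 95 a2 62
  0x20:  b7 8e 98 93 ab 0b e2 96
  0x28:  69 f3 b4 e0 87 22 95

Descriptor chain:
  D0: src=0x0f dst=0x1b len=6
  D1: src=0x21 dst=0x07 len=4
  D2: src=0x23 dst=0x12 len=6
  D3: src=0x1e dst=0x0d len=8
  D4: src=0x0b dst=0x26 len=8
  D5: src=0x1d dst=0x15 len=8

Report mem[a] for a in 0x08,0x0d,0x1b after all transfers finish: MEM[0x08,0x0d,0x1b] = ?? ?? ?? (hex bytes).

MEM[0x08,0x0d,0x1b] = 98 79 93

D0: mem[0x1b..0x20] <- [df 1f 94 79 21 c4]
D1: mem[0x07..0x0a] <- [8e 98 93 ab]
D2: mem[0x12..0x17] <- [93 ab 0b e2 96 69]
D3: mem[0x0d..0x14] <- [79 21 c4 8e 98 93 ab 0b]
D4: mem[0x26..0x2d] <- [8e c3 79 21 c4 8e 98 93]
D5: mem[0x15..0x1c] <- [94 79 21 c4 8e 98 93 ab]
query mem[0x08]=0x98, mem[0x0d]=0x79, mem[0x1b]=0x93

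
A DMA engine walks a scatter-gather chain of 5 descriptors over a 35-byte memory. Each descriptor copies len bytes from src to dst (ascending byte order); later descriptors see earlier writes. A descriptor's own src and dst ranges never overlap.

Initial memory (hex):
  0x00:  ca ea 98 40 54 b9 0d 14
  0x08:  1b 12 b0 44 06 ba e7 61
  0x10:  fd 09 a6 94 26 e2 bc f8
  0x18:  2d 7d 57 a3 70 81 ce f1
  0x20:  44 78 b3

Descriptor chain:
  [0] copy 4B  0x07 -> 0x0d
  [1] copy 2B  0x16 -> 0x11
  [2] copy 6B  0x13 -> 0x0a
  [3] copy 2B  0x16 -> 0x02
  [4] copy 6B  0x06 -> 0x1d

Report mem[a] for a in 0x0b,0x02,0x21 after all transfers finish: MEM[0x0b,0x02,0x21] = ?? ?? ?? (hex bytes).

MEM[0x0b,0x02,0x21] = 26 bc 94

[0] 0x07->0x0d len=4 : 14 1b 12 b0
[1] 0x16->0x11 len=2 : bc f8
[2] 0x13->0x0a len=6 : 94 26 e2 bc f8 2d
[3] 0x16->0x02 len=2 : bc f8
[4] 0x06->0x1d len=6 : 0d 14 1b 12 94 26
query mem[0x0b]=0x26, mem[0x02]=0xbc, mem[0x21]=0x94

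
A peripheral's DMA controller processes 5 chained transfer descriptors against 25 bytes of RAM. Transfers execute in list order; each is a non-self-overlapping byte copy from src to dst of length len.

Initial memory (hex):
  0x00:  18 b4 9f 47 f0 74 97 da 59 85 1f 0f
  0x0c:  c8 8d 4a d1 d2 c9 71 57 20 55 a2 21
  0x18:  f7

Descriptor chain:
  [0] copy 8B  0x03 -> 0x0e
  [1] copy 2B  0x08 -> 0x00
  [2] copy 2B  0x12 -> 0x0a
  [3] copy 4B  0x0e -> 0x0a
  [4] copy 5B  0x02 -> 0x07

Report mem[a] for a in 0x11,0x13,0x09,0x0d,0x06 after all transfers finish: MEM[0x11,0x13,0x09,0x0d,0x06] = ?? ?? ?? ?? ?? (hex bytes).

#0 dst[0x0e+8] := {0x47,0xf0,0x74,0x97,0xda,0x59,0x85,0x1f}
#1 dst[0x00+2] := {0x59,0x85}
#2 dst[0x0a+2] := {0xda,0x59}
#3 dst[0x0a+4] := {0x47,0xf0,0x74,0x97}
#4 dst[0x07+5] := {0x9f,0x47,0xf0,0x74,0x97}
query mem[0x11]=0x97, mem[0x13]=0x59, mem[0x09]=0xf0, mem[0x0d]=0x97, mem[0x06]=0x97

MEM[0x11,0x13,0x09,0x0d,0x06] = 97 59 f0 97 97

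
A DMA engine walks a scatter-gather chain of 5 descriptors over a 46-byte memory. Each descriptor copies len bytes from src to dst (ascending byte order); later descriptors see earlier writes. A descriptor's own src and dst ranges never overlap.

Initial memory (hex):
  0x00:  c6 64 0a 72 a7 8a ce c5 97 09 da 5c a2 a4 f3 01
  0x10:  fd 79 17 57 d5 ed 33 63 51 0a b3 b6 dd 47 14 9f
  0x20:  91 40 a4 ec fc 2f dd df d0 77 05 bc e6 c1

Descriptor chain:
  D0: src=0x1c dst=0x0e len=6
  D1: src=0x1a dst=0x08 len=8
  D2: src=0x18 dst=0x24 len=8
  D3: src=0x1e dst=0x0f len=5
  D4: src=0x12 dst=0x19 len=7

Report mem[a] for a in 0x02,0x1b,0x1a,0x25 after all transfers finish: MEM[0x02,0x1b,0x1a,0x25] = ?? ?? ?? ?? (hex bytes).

MEM[0x02,0x1b,0x1a,0x25] = 0a d5 a4 0a

  after D0: wrote 6B at 0x0e = dd47149f9140
  after D1: wrote 8B at 0x08 = b3b6dd47149f9140
  after D2: wrote 8B at 0x24 = 510ab3b6dd47149f
  after D3: wrote 5B at 0x0f = 149f9140a4
  after D4: wrote 7B at 0x19 = 40a4d5ed336351
query mem[0x02]=0x0a, mem[0x1b]=0xd5, mem[0x1a]=0xa4, mem[0x25]=0x0a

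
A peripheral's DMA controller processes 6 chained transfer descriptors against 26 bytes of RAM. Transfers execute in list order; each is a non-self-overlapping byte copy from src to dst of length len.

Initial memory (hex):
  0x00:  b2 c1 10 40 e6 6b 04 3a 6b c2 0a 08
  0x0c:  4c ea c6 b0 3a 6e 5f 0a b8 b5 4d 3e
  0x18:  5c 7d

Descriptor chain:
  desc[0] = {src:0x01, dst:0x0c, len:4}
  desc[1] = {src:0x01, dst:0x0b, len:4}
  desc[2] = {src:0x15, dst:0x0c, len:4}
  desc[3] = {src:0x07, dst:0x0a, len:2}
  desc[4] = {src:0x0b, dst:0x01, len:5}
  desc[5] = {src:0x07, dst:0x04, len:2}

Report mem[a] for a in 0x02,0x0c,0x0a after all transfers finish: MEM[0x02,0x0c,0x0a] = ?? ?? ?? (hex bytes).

MEM[0x02,0x0c,0x0a] = b5 b5 3a

  after D0: wrote 4B at 0x0c = c11040e6
  after D1: wrote 4B at 0x0b = c11040e6
  after D2: wrote 4B at 0x0c = b54d3e5c
  after D3: wrote 2B at 0x0a = 3a6b
  after D4: wrote 5B at 0x01 = 6bb54d3e5c
  after D5: wrote 2B at 0x04 = 3a6b
query mem[0x02]=0xb5, mem[0x0c]=0xb5, mem[0x0a]=0x3a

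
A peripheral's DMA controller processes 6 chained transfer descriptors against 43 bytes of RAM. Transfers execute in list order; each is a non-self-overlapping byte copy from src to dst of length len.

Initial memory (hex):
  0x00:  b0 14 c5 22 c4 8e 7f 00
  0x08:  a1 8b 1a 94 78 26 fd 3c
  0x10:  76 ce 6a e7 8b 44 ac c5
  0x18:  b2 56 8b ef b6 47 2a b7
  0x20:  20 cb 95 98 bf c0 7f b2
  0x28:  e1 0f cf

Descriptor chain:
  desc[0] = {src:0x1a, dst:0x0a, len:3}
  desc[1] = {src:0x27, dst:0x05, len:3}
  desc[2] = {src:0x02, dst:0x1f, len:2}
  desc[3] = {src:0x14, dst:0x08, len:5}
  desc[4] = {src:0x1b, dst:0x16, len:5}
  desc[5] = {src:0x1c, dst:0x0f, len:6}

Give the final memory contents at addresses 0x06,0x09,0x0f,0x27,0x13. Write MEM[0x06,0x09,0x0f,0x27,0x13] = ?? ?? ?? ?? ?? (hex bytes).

MEM[0x06,0x09,0x0f,0x27,0x13] = e1 44 b6 b2 22

D0: mem[0x0a..0x0c] <- [8b ef b6]
D1: mem[0x05..0x07] <- [b2 e1 0f]
D2: mem[0x1f..0x20] <- [c5 22]
D3: mem[0x08..0x0c] <- [8b 44 ac c5 b2]
D4: mem[0x16..0x1a] <- [ef b6 47 2a c5]
D5: mem[0x0f..0x14] <- [b6 47 2a c5 22 cb]
query mem[0x06]=0xe1, mem[0x09]=0x44, mem[0x0f]=0xb6, mem[0x27]=0xb2, mem[0x13]=0x22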